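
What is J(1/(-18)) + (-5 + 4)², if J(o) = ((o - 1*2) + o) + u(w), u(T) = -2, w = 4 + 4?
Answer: -28/9 ≈ -3.1111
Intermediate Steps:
w = 8
J(o) = -4 + 2*o (J(o) = ((o - 1*2) + o) - 2 = ((o - 2) + o) - 2 = ((-2 + o) + o) - 2 = (-2 + 2*o) - 2 = -4 + 2*o)
J(1/(-18)) + (-5 + 4)² = (-4 + 2/(-18)) + (-5 + 4)² = (-4 + 2*(-1/18)) + (-1)² = (-4 - ⅑) + 1 = -37/9 + 1 = -28/9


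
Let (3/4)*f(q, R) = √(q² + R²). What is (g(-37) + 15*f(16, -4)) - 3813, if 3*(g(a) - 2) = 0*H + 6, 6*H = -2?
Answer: -3809 + 80*√17 ≈ -3479.2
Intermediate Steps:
H = -⅓ (H = (⅙)*(-2) = -⅓ ≈ -0.33333)
f(q, R) = 4*√(R² + q²)/3 (f(q, R) = 4*√(q² + R²)/3 = 4*√(R² + q²)/3)
g(a) = 4 (g(a) = 2 + (0*(-⅓) + 6)/3 = 2 + (0 + 6)/3 = 2 + (⅓)*6 = 2 + 2 = 4)
(g(-37) + 15*f(16, -4)) - 3813 = (4 + 15*(4*√((-4)² + 16²)/3)) - 3813 = (4 + 15*(4*√(16 + 256)/3)) - 3813 = (4 + 15*(4*√272/3)) - 3813 = (4 + 15*(4*(4*√17)/3)) - 3813 = (4 + 15*(16*√17/3)) - 3813 = (4 + 80*√17) - 3813 = -3809 + 80*√17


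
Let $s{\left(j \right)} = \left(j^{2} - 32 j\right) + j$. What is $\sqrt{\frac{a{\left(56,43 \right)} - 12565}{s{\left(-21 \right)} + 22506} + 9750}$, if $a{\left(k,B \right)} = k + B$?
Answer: $\frac{7 \sqrt{5818047}}{171} \approx 98.739$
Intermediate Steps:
$s{\left(j \right)} = j^{2} - 31 j$
$a{\left(k,B \right)} = B + k$
$\sqrt{\frac{a{\left(56,43 \right)} - 12565}{s{\left(-21 \right)} + 22506} + 9750} = \sqrt{\frac{\left(43 + 56\right) - 12565}{- 21 \left(-31 - 21\right) + 22506} + 9750} = \sqrt{\frac{99 - 12565}{\left(-21\right) \left(-52\right) + 22506} + 9750} = \sqrt{- \frac{12466}{1092 + 22506} + 9750} = \sqrt{- \frac{12466}{23598} + 9750} = \sqrt{\left(-12466\right) \frac{1}{23598} + 9750} = \sqrt{- \frac{271}{513} + 9750} = \sqrt{\frac{5001479}{513}} = \frac{7 \sqrt{5818047}}{171}$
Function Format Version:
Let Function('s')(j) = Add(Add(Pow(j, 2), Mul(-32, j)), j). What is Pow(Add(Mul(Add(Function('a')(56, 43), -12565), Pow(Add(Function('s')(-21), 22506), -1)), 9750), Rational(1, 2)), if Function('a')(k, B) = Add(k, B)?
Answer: Mul(Rational(7, 171), Pow(5818047, Rational(1, 2))) ≈ 98.739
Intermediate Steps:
Function('s')(j) = Add(Pow(j, 2), Mul(-31, j))
Function('a')(k, B) = Add(B, k)
Pow(Add(Mul(Add(Function('a')(56, 43), -12565), Pow(Add(Function('s')(-21), 22506), -1)), 9750), Rational(1, 2)) = Pow(Add(Mul(Add(Add(43, 56), -12565), Pow(Add(Mul(-21, Add(-31, -21)), 22506), -1)), 9750), Rational(1, 2)) = Pow(Add(Mul(Add(99, -12565), Pow(Add(Mul(-21, -52), 22506), -1)), 9750), Rational(1, 2)) = Pow(Add(Mul(-12466, Pow(Add(1092, 22506), -1)), 9750), Rational(1, 2)) = Pow(Add(Mul(-12466, Pow(23598, -1)), 9750), Rational(1, 2)) = Pow(Add(Mul(-12466, Rational(1, 23598)), 9750), Rational(1, 2)) = Pow(Add(Rational(-271, 513), 9750), Rational(1, 2)) = Pow(Rational(5001479, 513), Rational(1, 2)) = Mul(Rational(7, 171), Pow(5818047, Rational(1, 2)))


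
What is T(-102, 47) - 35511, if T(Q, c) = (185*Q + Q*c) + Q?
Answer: -59277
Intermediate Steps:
T(Q, c) = 186*Q + Q*c
T(-102, 47) - 35511 = -102*(186 + 47) - 35511 = -102*233 - 35511 = -23766 - 35511 = -59277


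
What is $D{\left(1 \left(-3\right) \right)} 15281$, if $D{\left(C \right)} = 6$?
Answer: $91686$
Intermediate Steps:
$D{\left(1 \left(-3\right) \right)} 15281 = 6 \cdot 15281 = 91686$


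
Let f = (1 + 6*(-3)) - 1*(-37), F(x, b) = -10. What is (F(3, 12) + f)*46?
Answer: 460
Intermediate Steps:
f = 20 (f = (1 - 18) + 37 = -17 + 37 = 20)
(F(3, 12) + f)*46 = (-10 + 20)*46 = 10*46 = 460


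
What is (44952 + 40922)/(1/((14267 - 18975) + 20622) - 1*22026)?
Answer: -1366598836/350521763 ≈ -3.8988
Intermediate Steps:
(44952 + 40922)/(1/((14267 - 18975) + 20622) - 1*22026) = 85874/(1/(-4708 + 20622) - 22026) = 85874/(1/15914 - 22026) = 85874/(-350521763/15914) = 85874*(-15914/350521763) = -1366598836/350521763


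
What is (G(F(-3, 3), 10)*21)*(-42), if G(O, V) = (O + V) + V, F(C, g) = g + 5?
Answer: -24696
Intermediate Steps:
F(C, g) = 5 + g
G(O, V) = O + 2*V
(G(F(-3, 3), 10)*21)*(-42) = (((5 + 3) + 2*10)*21)*(-42) = ((8 + 20)*21)*(-42) = (28*21)*(-42) = 588*(-42) = -24696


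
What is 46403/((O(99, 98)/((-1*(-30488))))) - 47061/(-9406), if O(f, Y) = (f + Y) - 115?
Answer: 6653499054293/385646 ≈ 1.7253e+7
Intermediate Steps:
O(f, Y) = -115 + Y + f (O(f, Y) = (Y + f) - 115 = -115 + Y + f)
46403/((O(99, 98)/((-1*(-30488))))) - 47061/(-9406) = 46403/(((-115 + 98 + 99)/((-1*(-30488))))) - 47061/(-9406) = 46403/((82/30488)) - 47061*(-1/9406) = 46403/((82*(1/30488))) + 47061/9406 = 46403/(41/15244) + 47061/9406 = 46403*(15244/41) + 47061/9406 = 707367332/41 + 47061/9406 = 6653499054293/385646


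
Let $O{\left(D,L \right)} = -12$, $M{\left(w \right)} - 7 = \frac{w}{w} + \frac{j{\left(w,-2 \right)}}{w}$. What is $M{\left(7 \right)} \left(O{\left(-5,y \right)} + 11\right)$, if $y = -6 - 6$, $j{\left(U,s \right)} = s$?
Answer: $- \frac{54}{7} \approx -7.7143$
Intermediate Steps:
$y = -12$
$M{\left(w \right)} = 8 - \frac{2}{w}$ ($M{\left(w \right)} = 7 - \left(\frac{2}{w} - \frac{w}{w}\right) = 7 + \left(1 - \frac{2}{w}\right) = 8 - \frac{2}{w}$)
$M{\left(7 \right)} \left(O{\left(-5,y \right)} + 11\right) = \left(8 - \frac{2}{7}\right) \left(-12 + 11\right) = \left(8 - \frac{2}{7}\right) \left(-1\right) = \frac{54}{7} \left(-1\right) = - \frac{54}{7}$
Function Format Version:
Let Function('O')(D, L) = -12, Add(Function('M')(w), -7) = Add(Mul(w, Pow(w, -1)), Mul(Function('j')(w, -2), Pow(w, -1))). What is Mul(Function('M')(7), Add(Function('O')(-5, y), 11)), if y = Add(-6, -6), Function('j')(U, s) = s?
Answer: Rational(-54, 7) ≈ -7.7143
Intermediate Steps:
y = -12
Function('M')(w) = Add(8, Mul(-2, Pow(w, -1))) (Function('M')(w) = Add(7, Add(Mul(w, Pow(w, -1)), Mul(-2, Pow(w, -1)))) = Add(7, Add(1, Mul(-2, Pow(w, -1)))) = Add(8, Mul(-2, Pow(w, -1))))
Mul(Function('M')(7), Add(Function('O')(-5, y), 11)) = Mul(Add(8, Mul(-2, Pow(7, -1))), Add(-12, 11)) = Mul(Add(8, Mul(-2, Rational(1, 7))), -1) = Mul(Add(8, Rational(-2, 7)), -1) = Mul(Rational(54, 7), -1) = Rational(-54, 7)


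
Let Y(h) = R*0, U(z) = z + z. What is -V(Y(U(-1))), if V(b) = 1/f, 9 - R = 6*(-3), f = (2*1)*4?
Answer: -⅛ ≈ -0.12500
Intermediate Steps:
f = 8 (f = 2*4 = 8)
R = 27 (R = 9 - 6*(-3) = 9 - 1*(-18) = 9 + 18 = 27)
U(z) = 2*z
Y(h) = 0 (Y(h) = 27*0 = 0)
V(b) = ⅛ (V(b) = 1/8 = ⅛)
-V(Y(U(-1))) = -1*⅛ = -⅛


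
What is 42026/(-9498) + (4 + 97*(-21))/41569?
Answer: -883144114/197411181 ≈ -4.4736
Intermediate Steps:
42026/(-9498) + (4 + 97*(-21))/41569 = 42026*(-1/9498) + (4 - 2037)*(1/41569) = -21013/4749 - 2033*1/41569 = -21013/4749 - 2033/41569 = -883144114/197411181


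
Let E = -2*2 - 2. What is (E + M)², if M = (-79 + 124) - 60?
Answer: 441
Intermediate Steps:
M = -15 (M = 45 - 60 = -15)
E = -6 (E = -4 - 2 = -6)
(E + M)² = (-6 - 15)² = (-21)² = 441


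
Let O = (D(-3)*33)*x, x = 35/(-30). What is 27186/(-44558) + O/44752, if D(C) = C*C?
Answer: -1232067219/1994059616 ≈ -0.61787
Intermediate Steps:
D(C) = C**2
x = -7/6 (x = 35*(-1/30) = -7/6 ≈ -1.1667)
O = -693/2 (O = ((-3)**2*33)*(-7/6) = (9*33)*(-7/6) = 297*(-7/6) = -693/2 ≈ -346.50)
27186/(-44558) + O/44752 = 27186/(-44558) - 693/2/44752 = 27186*(-1/44558) - 693/2*1/44752 = -13593/22279 - 693/89504 = -1232067219/1994059616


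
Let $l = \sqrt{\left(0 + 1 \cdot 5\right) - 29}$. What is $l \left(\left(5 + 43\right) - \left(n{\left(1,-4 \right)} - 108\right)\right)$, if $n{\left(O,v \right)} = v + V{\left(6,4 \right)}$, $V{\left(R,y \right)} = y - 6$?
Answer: $324 i \sqrt{6} \approx 793.63 i$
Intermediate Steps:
$V{\left(R,y \right)} = -6 + y$ ($V{\left(R,y \right)} = y - 6 = -6 + y$)
$n{\left(O,v \right)} = -2 + v$ ($n{\left(O,v \right)} = v + \left(-6 + 4\right) = v - 2 = -2 + v$)
$l = 2 i \sqrt{6}$ ($l = \sqrt{\left(0 + 5\right) - 29} = \sqrt{5 - 29} = \sqrt{-24} = 2 i \sqrt{6} \approx 4.899 i$)
$l \left(\left(5 + 43\right) - \left(n{\left(1,-4 \right)} - 108\right)\right) = 2 i \sqrt{6} \left(\left(5 + 43\right) - \left(\left(-2 - 4\right) - 108\right)\right) = 2 i \sqrt{6} \left(48 - \left(-6 - 108\right)\right) = 2 i \sqrt{6} \left(48 - -114\right) = 2 i \sqrt{6} \left(48 + 114\right) = 2 i \sqrt{6} \cdot 162 = 324 i \sqrt{6}$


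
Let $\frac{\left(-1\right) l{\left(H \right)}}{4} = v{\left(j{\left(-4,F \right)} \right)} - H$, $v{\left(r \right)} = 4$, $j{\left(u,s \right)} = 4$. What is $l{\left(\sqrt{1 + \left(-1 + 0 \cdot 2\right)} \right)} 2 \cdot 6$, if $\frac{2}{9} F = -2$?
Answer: $-192$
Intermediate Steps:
$F = -9$ ($F = \frac{9}{2} \left(-2\right) = -9$)
$l{\left(H \right)} = -16 + 4 H$ ($l{\left(H \right)} = - 4 \left(4 - H\right) = -16 + 4 H$)
$l{\left(\sqrt{1 + \left(-1 + 0 \cdot 2\right)} \right)} 2 \cdot 6 = \left(-16 + 4 \sqrt{1 + \left(-1 + 0 \cdot 2\right)}\right) 2 \cdot 6 = \left(-16 + 4 \sqrt{1 + \left(-1 + 0\right)}\right) 2 \cdot 6 = \left(-16 + 4 \sqrt{1 - 1}\right) 2 \cdot 6 = \left(-16 + 4 \sqrt{0}\right) 2 \cdot 6 = \left(-16 + 4 \cdot 0\right) 2 \cdot 6 = \left(-16 + 0\right) 2 \cdot 6 = \left(-16\right) 2 \cdot 6 = \left(-32\right) 6 = -192$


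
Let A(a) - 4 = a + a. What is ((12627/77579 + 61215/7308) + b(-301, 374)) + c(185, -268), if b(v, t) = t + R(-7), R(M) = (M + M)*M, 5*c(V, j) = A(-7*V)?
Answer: -215162969/5869020 ≈ -36.661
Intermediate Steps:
A(a) = 4 + 2*a (A(a) = 4 + (a + a) = 4 + 2*a)
c(V, j) = 4/5 - 14*V/5 (c(V, j) = (4 + 2*(-7*V))/5 = (4 - 14*V)/5 = 4/5 - 14*V/5)
R(M) = 2*M**2 (R(M) = (2*M)*M = 2*M**2)
b(v, t) = 98 + t (b(v, t) = t + 2*(-7)**2 = t + 2*49 = t + 98 = 98 + t)
((12627/77579 + 61215/7308) + b(-301, 374)) + c(185, -268) = ((12627/77579 + 61215/7308) + (98 + 374)) + (4/5 - 14/5*185) = ((12627*(1/77579) + 61215*(1/7308)) + 472) + (4/5 - 518) = ((549/3373 + 2915/348) + 472) - 2586/5 = (10023347/1173804 + 472) - 2586/5 = 564058835/1173804 - 2586/5 = -215162969/5869020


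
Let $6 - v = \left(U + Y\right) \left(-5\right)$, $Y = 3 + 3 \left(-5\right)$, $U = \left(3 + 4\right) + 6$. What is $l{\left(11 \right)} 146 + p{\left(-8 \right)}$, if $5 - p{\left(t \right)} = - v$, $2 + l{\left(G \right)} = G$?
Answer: $1330$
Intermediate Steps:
$l{\left(G \right)} = -2 + G$
$U = 13$ ($U = 7 + 6 = 13$)
$Y = -12$ ($Y = 3 - 15 = -12$)
$v = 11$ ($v = 6 - \left(13 - 12\right) \left(-5\right) = 6 - 1 \left(-5\right) = 6 - -5 = 6 + 5 = 11$)
$p{\left(t \right)} = 16$ ($p{\left(t \right)} = 5 - \left(-1\right) 11 = 5 - -11 = 5 + 11 = 16$)
$l{\left(11 \right)} 146 + p{\left(-8 \right)} = \left(-2 + 11\right) 146 + 16 = 9 \cdot 146 + 16 = 1314 + 16 = 1330$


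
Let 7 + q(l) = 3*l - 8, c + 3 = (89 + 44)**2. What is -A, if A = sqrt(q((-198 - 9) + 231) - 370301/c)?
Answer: -sqrt(11280148486)/17686 ≈ -6.0052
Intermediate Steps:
c = 17686 (c = -3 + (89 + 44)**2 = -3 + 133**2 = -3 + 17689 = 17686)
q(l) = -15 + 3*l (q(l) = -7 + (3*l - 8) = -7 + (-8 + 3*l) = -15 + 3*l)
A = sqrt(11280148486)/17686 (A = sqrt((-15 + 3*((-198 - 9) + 231)) - 370301/17686) = sqrt((-15 + 3*(-207 + 231)) - 370301*1/17686) = sqrt((-15 + 3*24) - 370301/17686) = sqrt((-15 + 72) - 370301/17686) = sqrt(57 - 370301/17686) = sqrt(637801/17686) = sqrt(11280148486)/17686 ≈ 6.0052)
-A = -sqrt(11280148486)/17686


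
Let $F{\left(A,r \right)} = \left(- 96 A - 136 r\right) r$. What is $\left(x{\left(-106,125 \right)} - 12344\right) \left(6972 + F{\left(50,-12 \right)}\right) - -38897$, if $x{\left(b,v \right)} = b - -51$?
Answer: $-557767315$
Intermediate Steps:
$x{\left(b,v \right)} = 51 + b$ ($x{\left(b,v \right)} = b + 51 = 51 + b$)
$F{\left(A,r \right)} = r \left(- 136 r - 96 A\right)$ ($F{\left(A,r \right)} = \left(- 136 r - 96 A\right) r = r \left(- 136 r - 96 A\right)$)
$\left(x{\left(-106,125 \right)} - 12344\right) \left(6972 + F{\left(50,-12 \right)}\right) - -38897 = \left(\left(51 - 106\right) - 12344\right) \left(6972 - - 96 \left(12 \cdot 50 + 17 \left(-12\right)\right)\right) - -38897 = \left(-55 - 12344\right) \left(6972 - - 96 \left(600 - 204\right)\right) + 38897 = - 12399 \left(6972 - \left(-96\right) 396\right) + 38897 = - 12399 \left(6972 + 38016\right) + 38897 = \left(-12399\right) 44988 + 38897 = -557806212 + 38897 = -557767315$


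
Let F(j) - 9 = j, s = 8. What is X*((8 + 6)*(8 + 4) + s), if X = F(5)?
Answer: 2464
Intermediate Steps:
F(j) = 9 + j
X = 14 (X = 9 + 5 = 14)
X*((8 + 6)*(8 + 4) + s) = 14*((8 + 6)*(8 + 4) + 8) = 14*(14*12 + 8) = 14*(168 + 8) = 14*176 = 2464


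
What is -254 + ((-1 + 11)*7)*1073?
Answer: 74856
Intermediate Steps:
-254 + ((-1 + 11)*7)*1073 = -254 + (10*7)*1073 = -254 + 70*1073 = -254 + 75110 = 74856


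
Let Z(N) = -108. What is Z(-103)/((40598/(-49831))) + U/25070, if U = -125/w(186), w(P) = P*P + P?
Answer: 469280212545077/3540083647452 ≈ 132.56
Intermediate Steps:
w(P) = P + P² (w(P) = P² + P = P + P²)
U = -125/34782 (U = -125*1/(186*(1 + 186)) = -125/(186*187) = -125/34782 ≈ -0.0035938)
Z(-103)/((40598/(-49831))) + U/25070 = -108/(40598/(-49831)) - 125/34782/25070 = -108/(40598*(-1/49831)) - 125/34782*1/25070 = -108/(-40598/49831) - 25/174396948 = -108*(-49831/40598) - 25/174396948 = 2690874/20299 - 25/174396948 = 469280212545077/3540083647452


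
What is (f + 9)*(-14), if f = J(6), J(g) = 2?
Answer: -154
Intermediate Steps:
f = 2
(f + 9)*(-14) = (2 + 9)*(-14) = 11*(-14) = -154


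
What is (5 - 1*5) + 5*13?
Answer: 65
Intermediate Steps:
(5 - 1*5) + 5*13 = (5 - 5) + 65 = 0 + 65 = 65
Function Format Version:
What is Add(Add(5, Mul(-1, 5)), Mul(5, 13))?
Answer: 65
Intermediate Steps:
Add(Add(5, Mul(-1, 5)), Mul(5, 13)) = Add(Add(5, -5), 65) = Add(0, 65) = 65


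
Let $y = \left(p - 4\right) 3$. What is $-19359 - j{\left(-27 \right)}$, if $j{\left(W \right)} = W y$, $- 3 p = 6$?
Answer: $-19845$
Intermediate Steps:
$p = -2$ ($p = \left(- \frac{1}{3}\right) 6 = -2$)
$y = -18$ ($y = \left(-2 - 4\right) 3 = \left(-6\right) 3 = -18$)
$j{\left(W \right)} = - 18 W$ ($j{\left(W \right)} = W \left(-18\right) = - 18 W$)
$-19359 - j{\left(-27 \right)} = -19359 - \left(-18\right) \left(-27\right) = -19359 - 486 = -19845$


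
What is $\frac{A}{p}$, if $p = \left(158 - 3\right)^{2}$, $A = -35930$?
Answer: $- \frac{7186}{4805} \approx -1.4955$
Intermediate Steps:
$p = 24025$ ($p = 155^{2} = 24025$)
$\frac{A}{p} = - \frac{35930}{24025} = \left(-35930\right) \frac{1}{24025} = - \frac{7186}{4805}$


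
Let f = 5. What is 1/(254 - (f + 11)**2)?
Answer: -1/2 ≈ -0.50000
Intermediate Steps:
1/(254 - (f + 11)**2) = 1/(254 - (5 + 11)**2) = 1/(254 - 1*16**2) = 1/(254 - 1*256) = 1/(254 - 256) = 1/(-2) = -1/2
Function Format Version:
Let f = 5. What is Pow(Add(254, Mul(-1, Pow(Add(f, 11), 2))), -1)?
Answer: Rational(-1, 2) ≈ -0.50000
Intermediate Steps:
Pow(Add(254, Mul(-1, Pow(Add(f, 11), 2))), -1) = Pow(Add(254, Mul(-1, Pow(Add(5, 11), 2))), -1) = Pow(Add(254, Mul(-1, Pow(16, 2))), -1) = Pow(Add(254, Mul(-1, 256)), -1) = Pow(Add(254, -256), -1) = Pow(-2, -1) = Rational(-1, 2)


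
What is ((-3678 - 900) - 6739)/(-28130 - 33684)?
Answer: 11317/61814 ≈ 0.18308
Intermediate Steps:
((-3678 - 900) - 6739)/(-28130 - 33684) = (-4578 - 6739)/(-61814) = -11317*(-1/61814) = 11317/61814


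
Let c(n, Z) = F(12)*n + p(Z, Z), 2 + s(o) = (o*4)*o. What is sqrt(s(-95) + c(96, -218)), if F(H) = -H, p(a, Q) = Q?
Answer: 2*sqrt(8682) ≈ 186.35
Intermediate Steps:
s(o) = -2 + 4*o**2 (s(o) = -2 + (o*4)*o = -2 + (4*o)*o = -2 + 4*o**2)
c(n, Z) = Z - 12*n (c(n, Z) = (-1*12)*n + Z = -12*n + Z = Z - 12*n)
sqrt(s(-95) + c(96, -218)) = sqrt((-2 + 4*(-95)**2) + (-218 - 12*96)) = sqrt((-2 + 4*9025) + (-218 - 1152)) = sqrt((-2 + 36100) - 1370) = sqrt(36098 - 1370) = sqrt(34728) = 2*sqrt(8682)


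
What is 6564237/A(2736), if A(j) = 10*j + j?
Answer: 2188079/10032 ≈ 218.11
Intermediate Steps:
A(j) = 11*j
6564237/A(2736) = 6564237/((11*2736)) = 6564237/30096 = 6564237*(1/30096) = 2188079/10032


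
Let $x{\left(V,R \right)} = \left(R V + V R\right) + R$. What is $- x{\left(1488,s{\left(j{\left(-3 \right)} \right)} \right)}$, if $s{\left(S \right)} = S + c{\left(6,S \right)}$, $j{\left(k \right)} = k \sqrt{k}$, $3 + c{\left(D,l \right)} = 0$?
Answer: $8931 + 8931 i \sqrt{3} \approx 8931.0 + 15469.0 i$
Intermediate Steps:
$c{\left(D,l \right)} = -3$ ($c{\left(D,l \right)} = -3 + 0 = -3$)
$j{\left(k \right)} = k^{\frac{3}{2}}$
$s{\left(S \right)} = -3 + S$ ($s{\left(S \right)} = S - 3 = -3 + S$)
$x{\left(V,R \right)} = R + 2 R V$ ($x{\left(V,R \right)} = \left(R V + R V\right) + R = 2 R V + R = R + 2 R V$)
$- x{\left(1488,s{\left(j{\left(-3 \right)} \right)} \right)} = - \left(-3 + \left(-3\right)^{\frac{3}{2}}\right) \left(1 + 2 \cdot 1488\right) = - \left(-3 - 3 i \sqrt{3}\right) \left(1 + 2976\right) = - \left(-3 - 3 i \sqrt{3}\right) 2977 = - (-8931 - 8931 i \sqrt{3}) = 8931 + 8931 i \sqrt{3}$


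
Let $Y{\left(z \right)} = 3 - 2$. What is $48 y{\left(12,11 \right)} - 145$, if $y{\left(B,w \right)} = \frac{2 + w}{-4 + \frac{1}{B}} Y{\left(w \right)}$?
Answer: $- \frac{14303}{47} \approx -304.32$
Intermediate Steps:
$Y{\left(z \right)} = 1$ ($Y{\left(z \right)} = 3 - 2 = 1$)
$y{\left(B,w \right)} = \frac{2 + w}{-4 + \frac{1}{B}}$ ($y{\left(B,w \right)} = \frac{2 + w}{-4 + \frac{1}{B}} 1 = \frac{2 + w}{-4 + \frac{1}{B}}$)
$48 y{\left(12,11 \right)} - 145 = 48 \left(\left(-1\right) 12 \frac{1}{-1 + 4 \cdot 12} \left(2 + 11\right)\right) - 145 = 48 \left(\left(-1\right) 12 \frac{1}{-1 + 48} \cdot 13\right) - 145 = 48 \left(\left(-1\right) 12 \cdot \frac{1}{47} \cdot 13\right) - 145 = 48 \left(- \frac{156}{47}\right) - 145 = - \frac{7488}{47} - 145 = - \frac{14303}{47}$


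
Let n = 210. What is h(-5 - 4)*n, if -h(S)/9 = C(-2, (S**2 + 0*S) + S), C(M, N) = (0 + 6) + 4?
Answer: -18900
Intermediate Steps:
C(M, N) = 10 (C(M, N) = 6 + 4 = 10)
h(S) = -90 (h(S) = -9*10 = -90)
h(-5 - 4)*n = -90*210 = -18900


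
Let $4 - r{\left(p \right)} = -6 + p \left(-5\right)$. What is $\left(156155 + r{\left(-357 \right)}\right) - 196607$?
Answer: $-42227$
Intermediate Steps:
$r{\left(p \right)} = 10 + 5 p$ ($r{\left(p \right)} = 4 - \left(-6 + p \left(-5\right)\right) = 4 - \left(-6 - 5 p\right) = 4 + \left(6 + 5 p\right) = 10 + 5 p$)
$\left(156155 + r{\left(-357 \right)}\right) - 196607 = \left(156155 + \left(10 + 5 \left(-357\right)\right)\right) - 196607 = \left(156155 + \left(10 - 1785\right)\right) - 196607 = \left(156155 - 1775\right) - 196607 = 154380 - 196607 = -42227$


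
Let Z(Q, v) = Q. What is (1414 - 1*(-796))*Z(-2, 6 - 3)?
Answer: -4420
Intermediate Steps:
(1414 - 1*(-796))*Z(-2, 6 - 3) = (1414 - 1*(-796))*(-2) = (1414 + 796)*(-2) = 2210*(-2) = -4420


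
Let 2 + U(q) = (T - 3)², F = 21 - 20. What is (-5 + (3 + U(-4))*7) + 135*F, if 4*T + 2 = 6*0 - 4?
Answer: 1115/4 ≈ 278.75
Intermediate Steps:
F = 1
T = -3/2 (T = -½ + (6*0 - 4)/4 = -½ + (0 - 4)/4 = -½ + (¼)*(-4) = -½ - 1 = -3/2 ≈ -1.5000)
U(q) = 73/4 (U(q) = -2 + (-3/2 - 3)² = -2 + (-9/2)² = -2 + 81/4 = 73/4)
(-5 + (3 + U(-4))*7) + 135*F = (-5 + (3 + 73/4)*7) + 135*1 = (-5 + (85/4)*7) + 135 = (-5 + 595/4) + 135 = 575/4 + 135 = 1115/4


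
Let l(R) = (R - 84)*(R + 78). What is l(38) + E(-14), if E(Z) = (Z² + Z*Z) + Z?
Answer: -4958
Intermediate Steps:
l(R) = (-84 + R)*(78 + R)
E(Z) = Z + 2*Z² (E(Z) = (Z² + Z²) + Z = 2*Z² + Z = Z + 2*Z²)
l(38) + E(-14) = (-6552 + 38² - 6*38) - 14*(1 + 2*(-14)) = (-6552 + 1444 - 228) - 14*(1 - 28) = -5336 - 14*(-27) = -5336 + 378 = -4958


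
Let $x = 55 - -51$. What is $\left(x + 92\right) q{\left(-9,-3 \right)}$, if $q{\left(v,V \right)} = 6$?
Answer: $1188$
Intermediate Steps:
$x = 106$ ($x = 55 + 51 = 106$)
$\left(x + 92\right) q{\left(-9,-3 \right)} = \left(106 + 92\right) 6 = 198 \cdot 6 = 1188$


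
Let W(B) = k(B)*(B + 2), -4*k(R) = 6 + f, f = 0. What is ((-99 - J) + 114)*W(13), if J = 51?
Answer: 810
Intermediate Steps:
k(R) = -3/2 (k(R) = -(6 + 0)/4 = -¼*6 = -3/2)
W(B) = -3 - 3*B/2 (W(B) = -3*(B + 2)/2 = -3*(2 + B)/2 = -3 - 3*B/2)
((-99 - J) + 114)*W(13) = ((-99 - 1*51) + 114)*(-3 - 3/2*13) = ((-99 - 51) + 114)*(-3 - 39/2) = (-150 + 114)*(-45/2) = -36*(-45/2) = 810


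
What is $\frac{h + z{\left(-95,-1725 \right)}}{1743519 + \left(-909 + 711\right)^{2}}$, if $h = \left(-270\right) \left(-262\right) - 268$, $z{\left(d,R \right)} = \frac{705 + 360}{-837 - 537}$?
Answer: $\frac{10758607}{272162378} \approx 0.03953$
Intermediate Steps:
$z{\left(d,R \right)} = - \frac{355}{458}$ ($z{\left(d,R \right)} = \frac{1065}{-1374} = 1065 \left(- \frac{1}{1374}\right) = - \frac{355}{458}$)
$h = 70472$ ($h = 70740 - 268 = 70472$)
$\frac{h + z{\left(-95,-1725 \right)}}{1743519 + \left(-909 + 711\right)^{2}} = \frac{70472 - \frac{355}{458}}{1743519 + \left(-909 + 711\right)^{2}} = \frac{32275821}{458 \left(1743519 + \left(-198\right)^{2}\right)} = \frac{32275821}{458 \left(1743519 + 39204\right)} = \frac{32275821}{458 \cdot 1782723} = \frac{32275821}{458} \cdot \frac{1}{1782723} = \frac{10758607}{272162378}$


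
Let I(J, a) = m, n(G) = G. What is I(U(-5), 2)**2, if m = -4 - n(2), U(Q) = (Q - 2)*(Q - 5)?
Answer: 36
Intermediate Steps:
U(Q) = (-5 + Q)*(-2 + Q) (U(Q) = (-2 + Q)*(-5 + Q) = (-5 + Q)*(-2 + Q))
m = -6 (m = -4 - 1*2 = -4 - 2 = -6)
I(J, a) = -6
I(U(-5), 2)**2 = (-6)**2 = 36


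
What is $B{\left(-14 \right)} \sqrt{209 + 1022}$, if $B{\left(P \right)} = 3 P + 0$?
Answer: $- 42 \sqrt{1231} \approx -1473.6$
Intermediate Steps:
$B{\left(P \right)} = 3 P$
$B{\left(-14 \right)} \sqrt{209 + 1022} = 3 \left(-14\right) \sqrt{209 + 1022} = - 42 \sqrt{1231}$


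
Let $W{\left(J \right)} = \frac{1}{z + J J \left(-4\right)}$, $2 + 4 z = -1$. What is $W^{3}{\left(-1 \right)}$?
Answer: $- \frac{64}{6859} \approx -0.0093308$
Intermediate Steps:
$z = - \frac{3}{4}$ ($z = - \frac{1}{2} + \frac{1}{4} \left(-1\right) = - \frac{1}{2} - \frac{1}{4} = - \frac{3}{4} \approx -0.75$)
$W{\left(J \right)} = \frac{1}{- \frac{3}{4} - 4 J^{2}}$ ($W{\left(J \right)} = \frac{1}{- \frac{3}{4} + J J \left(-4\right)} = \frac{1}{- \frac{3}{4} + J^{2} \left(-4\right)} = \frac{1}{- \frac{3}{4} - 4 J^{2}}$)
$W^{3}{\left(-1 \right)} = \left(- \frac{4}{3 + 16 \left(-1\right)^{2}}\right)^{3} = \left(- \frac{4}{3 + 16 \cdot 1}\right)^{3} = \left(- \frac{4}{3 + 16}\right)^{3} = \left(- \frac{4}{19}\right)^{3} = - \frac{64}{6859}$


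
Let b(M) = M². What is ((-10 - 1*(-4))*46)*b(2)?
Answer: -1104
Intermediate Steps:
((-10 - 1*(-4))*46)*b(2) = ((-10 - 1*(-4))*46)*2² = ((-10 + 4)*46)*4 = -6*46*4 = -276*4 = -1104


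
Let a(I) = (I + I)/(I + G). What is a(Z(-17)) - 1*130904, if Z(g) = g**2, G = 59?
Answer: -22777007/174 ≈ -1.3090e+5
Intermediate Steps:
a(I) = 2*I/(59 + I) (a(I) = (I + I)/(I + 59) = (2*I)/(59 + I) = 2*I/(59 + I))
a(Z(-17)) - 1*130904 = 2*(-17)**2/(59 + (-17)**2) - 1*130904 = 2*289/(59 + 289) - 130904 = 2*289/348 - 130904 = 2*289*(1/348) - 130904 = 289/174 - 130904 = -22777007/174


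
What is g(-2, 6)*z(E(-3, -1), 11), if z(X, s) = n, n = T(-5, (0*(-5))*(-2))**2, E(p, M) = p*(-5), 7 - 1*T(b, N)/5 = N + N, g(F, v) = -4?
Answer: -4900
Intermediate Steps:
T(b, N) = 35 - 10*N (T(b, N) = 35 - 5*(N + N) = 35 - 10*N)
E(p, M) = -5*p
n = 1225 (n = (35 - 10*0*(-5)*(-2))**2 = (35 - 0*(-2))**2 = (35 - 10*0)**2 = (35 + 0)**2 = 35**2 = 1225)
z(X, s) = 1225
g(-2, 6)*z(E(-3, -1), 11) = -4*1225 = -4900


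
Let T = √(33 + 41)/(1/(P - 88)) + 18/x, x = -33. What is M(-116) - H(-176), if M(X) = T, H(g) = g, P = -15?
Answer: 1930/11 - 103*√74 ≈ -710.58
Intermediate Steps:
T = -6/11 - 103*√74 (T = √(33 + 41)/(1/(-15 - 88)) + 18/(-33) = √74/(1/(-103)) + 18*(-1/33) = √74/(-1/103) - 6/11 = √74*(-103) - 6/11 = -103*√74 - 6/11 = -6/11 - 103*√74 ≈ -886.58)
M(X) = -6/11 - 103*√74
M(-116) - H(-176) = (-6/11 - 103*√74) - 1*(-176) = (-6/11 - 103*√74) + 176 = 1930/11 - 103*√74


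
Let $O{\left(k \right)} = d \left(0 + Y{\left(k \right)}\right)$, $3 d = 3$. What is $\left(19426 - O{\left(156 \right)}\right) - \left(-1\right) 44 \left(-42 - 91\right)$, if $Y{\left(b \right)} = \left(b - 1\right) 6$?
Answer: $12644$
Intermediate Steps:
$d = 1$ ($d = \frac{1}{3} \cdot 3 = 1$)
$Y{\left(b \right)} = -6 + 6 b$ ($Y{\left(b \right)} = \left(-1 + b\right) 6 = -6 + 6 b$)
$O{\left(k \right)} = -6 + 6 k$ ($O{\left(k \right)} = 1 \left(0 + \left(-6 + 6 k\right)\right) = 1 \left(-6 + 6 k\right) = -6 + 6 k$)
$\left(19426 - O{\left(156 \right)}\right) - \left(-1\right) 44 \left(-42 - 91\right) = \left(19426 - \left(-6 + 6 \cdot 156\right)\right) - \left(-1\right) 44 \left(-42 - 91\right) = \left(19426 - \left(-6 + 936\right)\right) - \left(-44\right) \left(-133\right) = \left(19426 - 930\right) - 5852 = 18496 - 5852 = 12644$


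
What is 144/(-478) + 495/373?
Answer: 91449/89147 ≈ 1.0258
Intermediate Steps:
144/(-478) + 495/373 = 144*(-1/478) + 495*(1/373) = -72/239 + 495/373 = 91449/89147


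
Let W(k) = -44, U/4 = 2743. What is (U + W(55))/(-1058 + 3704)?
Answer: 5464/1323 ≈ 4.1300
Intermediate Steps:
U = 10972 (U = 4*2743 = 10972)
(U + W(55))/(-1058 + 3704) = (10972 - 44)/(-1058 + 3704) = 10928/2646 = 10928*(1/2646) = 5464/1323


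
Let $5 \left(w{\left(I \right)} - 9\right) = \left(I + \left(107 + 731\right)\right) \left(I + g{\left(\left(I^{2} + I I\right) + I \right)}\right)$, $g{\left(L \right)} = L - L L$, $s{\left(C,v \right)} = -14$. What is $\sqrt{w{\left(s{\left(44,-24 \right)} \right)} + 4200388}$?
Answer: $i \sqrt{19286899} \approx 4391.7 i$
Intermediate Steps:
$g{\left(L \right)} = L - L^{2}$
$w{\left(I \right)} = 9 + \frac{\left(838 + I\right) \left(I + \left(I + 2 I^{2}\right) \left(1 - I - 2 I^{2}\right)\right)}{5}$ ($w{\left(I \right)} = 9 + \frac{\left(I + \left(107 + 731\right)\right) \left(I + \left(\left(I^{2} + I I\right) + I\right) \left(1 - \left(\left(I^{2} + I I\right) + I\right)\right)\right)}{5} = 9 + \frac{\left(I + 838\right) \left(I + \left(\left(I^{2} + I^{2}\right) + I\right) \left(1 - \left(\left(I^{2} + I^{2}\right) + I\right)\right)\right)}{5} = 9 + \frac{\left(838 + I\right) \left(I + \left(2 I^{2} + I\right) \left(1 - \left(2 I^{2} + I\right)\right)\right)}{5} = 9 + \frac{\left(838 + I\right) \left(I + \left(I + 2 I^{2}\right) \left(1 - \left(I + 2 I^{2}\right)\right)\right)}{5} = 9 + \frac{\left(838 + I\right) \left(I + \left(I + 2 I^{2}\right) \left(1 - I - 2 I^{2}\right)\right)}{5}$)
$\sqrt{w{\left(s{\left(44,-24 \right)} \right)} + 4200388} = \sqrt{\left(9 + 168 \left(-14\right)^{2} - \frac{3356 \left(-14\right)^{4}}{5} - \frac{3351 \left(-14\right)^{3}}{5} - \frac{4 \left(-14\right)^{5}}{5} + \frac{1676}{5} \left(-14\right)\right) + 4200388} = \sqrt{\left(9 + 168 \cdot 196 - \frac{128924096}{5} - - \frac{9195144}{5} - - \frac{2151296}{5} - \frac{23464}{5}\right) + 4200388} = \sqrt{\left(9 + 32928 - \frac{128924096}{5} + \frac{9195144}{5} + \frac{2151296}{5} - \frac{23464}{5}\right) + 4200388} = \sqrt{-23487287 + 4200388} = \sqrt{-19286899} = i \sqrt{19286899}$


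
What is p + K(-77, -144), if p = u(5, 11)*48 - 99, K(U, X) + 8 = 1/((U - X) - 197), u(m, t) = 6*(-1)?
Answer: -51351/130 ≈ -395.01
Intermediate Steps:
u(m, t) = -6
K(U, X) = -8 + 1/(-197 + U - X) (K(U, X) = -8 + 1/((U - X) - 197) = -8 + 1/(-197 + U - X))
p = -387 (p = -6*48 - 99 = -288 - 99 = -387)
p + K(-77, -144) = -387 + (-1577 - 8*(-144) + 8*(-77))/(197 - 144 - 1*(-77)) = -387 + (-1577 + 1152 - 616)/(197 - 144 + 77) = -387 - 1041/130 = -51351/130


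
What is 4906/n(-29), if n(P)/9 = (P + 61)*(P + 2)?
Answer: -2453/3888 ≈ -0.63092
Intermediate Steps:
n(P) = 9*(2 + P)*(61 + P) (n(P) = 9*((P + 61)*(P + 2)) = 9*((61 + P)*(2 + P)) = 9*((2 + P)*(61 + P)) = 9*(2 + P)*(61 + P))
4906/n(-29) = 4906/(1098 + 9*(-29)² + 567*(-29)) = 4906/(1098 + 9*841 - 16443) = 4906/(1098 + 7569 - 16443) = 4906/(-7776) = 4906*(-1/7776) = -2453/3888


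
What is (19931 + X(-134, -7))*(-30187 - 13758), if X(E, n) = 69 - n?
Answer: -879207615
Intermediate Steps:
(19931 + X(-134, -7))*(-30187 - 13758) = (19931 + (69 - 1*(-7)))*(-30187 - 13758) = (19931 + (69 + 7))*(-43945) = (19931 + 76)*(-43945) = 20007*(-43945) = -879207615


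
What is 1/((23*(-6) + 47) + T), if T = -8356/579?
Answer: -579/61045 ≈ -0.0094848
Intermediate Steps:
T = -8356/579 (T = -8356*1/579 = -8356/579 ≈ -14.432)
1/((23*(-6) + 47) + T) = 1/((23*(-6) + 47) - 8356/579) = 1/((-138 + 47) - 8356/579) = 1/(-91 - 8356/579) = 1/(-61045/579) = -579/61045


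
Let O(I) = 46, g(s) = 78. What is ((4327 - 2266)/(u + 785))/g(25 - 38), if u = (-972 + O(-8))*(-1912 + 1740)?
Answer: 687/4161482 ≈ 0.00016509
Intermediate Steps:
u = 159272 (u = (-972 + 46)*(-1912 + 1740) = -926*(-172) = 159272)
((4327 - 2266)/(u + 785))/g(25 - 38) = ((4327 - 2266)/(159272 + 785))/78 = (2061/160057)*(1/78) = 687/4161482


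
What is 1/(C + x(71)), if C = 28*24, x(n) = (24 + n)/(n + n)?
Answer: 142/95519 ≈ 0.0014866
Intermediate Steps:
x(n) = (24 + n)/(2*n) (x(n) = (24 + n)/((2*n)) = (24 + n)*(1/(2*n)) = (24 + n)/(2*n))
C = 672
1/(C + x(71)) = 1/(672 + (1/2)*(24 + 71)/71) = 1/(672 + (1/2)*(1/71)*95) = 1/(672 + 95/142) = 1/(95519/142) = 142/95519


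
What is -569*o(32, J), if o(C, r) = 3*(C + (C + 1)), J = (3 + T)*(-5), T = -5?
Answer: -110955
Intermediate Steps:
J = 10 (J = (3 - 5)*(-5) = -2*(-5) = 10)
o(C, r) = 3 + 6*C (o(C, r) = 3*(C + (1 + C)) = 3*(1 + 2*C) = 3 + 6*C)
-569*o(32, J) = -569*(3 + 6*32) = -569*(3 + 192) = -569*195 = -110955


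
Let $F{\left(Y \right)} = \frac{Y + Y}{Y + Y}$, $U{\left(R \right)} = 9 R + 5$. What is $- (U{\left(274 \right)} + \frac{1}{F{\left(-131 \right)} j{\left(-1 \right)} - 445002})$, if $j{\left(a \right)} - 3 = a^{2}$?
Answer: $- \frac{1099590057}{444998} \approx -2471.0$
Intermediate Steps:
$U{\left(R \right)} = 5 + 9 R$
$F{\left(Y \right)} = 1$ ($F{\left(Y \right)} = \frac{2 Y}{2 Y} = 2 Y \frac{1}{2 Y} = 1$)
$j{\left(a \right)} = 3 + a^{2}$
$- (U{\left(274 \right)} + \frac{1}{F{\left(-131 \right)} j{\left(-1 \right)} - 445002}) = - (\left(5 + 9 \cdot 274\right) + \frac{1}{1 \left(3 + \left(-1\right)^{2}\right) - 445002}) = - (\left(5 + 2466\right) + \frac{1}{1 \left(3 + 1\right) - 445002}) = - (2471 + \frac{1}{1 \cdot 4 - 445002}) = - (2471 + \frac{1}{4 - 445002}) = - (2471 + \frac{1}{-444998}) = - (2471 - \frac{1}{444998}) = \left(-1\right) \frac{1099590057}{444998} = - \frac{1099590057}{444998}$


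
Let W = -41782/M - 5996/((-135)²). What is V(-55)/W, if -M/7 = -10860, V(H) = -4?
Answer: 184728600/40576429 ≈ 4.5526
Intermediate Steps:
M = 76020 (M = -7*(-10860) = 76020)
W = -40576429/46182150 (W = -41782/76020 - 5996/((-135)²) = -41782*1/76020 - 5996/18225 = -20891/38010 - 5996*1/18225 = -20891/38010 - 5996/18225 = -40576429/46182150 ≈ -0.87862)
V(-55)/W = -4/(-40576429/46182150) = -4*(-46182150/40576429) = 184728600/40576429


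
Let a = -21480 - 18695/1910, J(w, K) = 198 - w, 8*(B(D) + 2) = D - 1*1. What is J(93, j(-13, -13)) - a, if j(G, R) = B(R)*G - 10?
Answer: 8249209/382 ≈ 21595.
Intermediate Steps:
B(D) = -17/8 + D/8 (B(D) = -2 + (D - 1*1)/8 = -2 + (D - 1)/8 = -2 + (-1 + D)/8 = -2 + (-⅛ + D/8) = -17/8 + D/8)
j(G, R) = -10 + G*(-17/8 + R/8) (j(G, R) = (-17/8 + R/8)*G - 10 = G*(-17/8 + R/8) - 10 = -10 + G*(-17/8 + R/8))
a = -8209099/382 (a = -21480 - 18695/1910 = -21480 - 1*3739/382 = -21480 - 3739/382 = -8209099/382 ≈ -21490.)
J(93, j(-13, -13)) - a = (198 - 1*93) - 1*(-8209099/382) = (198 - 93) + 8209099/382 = 105 + 8209099/382 = 8249209/382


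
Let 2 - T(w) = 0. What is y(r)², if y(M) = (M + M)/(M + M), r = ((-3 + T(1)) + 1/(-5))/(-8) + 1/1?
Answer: 1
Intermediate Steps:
T(w) = 2 (T(w) = 2 - 1*0 = 2 + 0 = 2)
r = 23/20 (r = ((-3 + 2) + 1/(-5))/(-8) + 1/1 = (-1 - ⅕)*(-⅛) + 1*1 = -6/5*(-⅛) + 1 = 3/20 + 1 = 23/20 ≈ 1.1500)
y(M) = 1 (y(M) = (2*M)/((2*M)) = (2*M)*(1/(2*M)) = 1)
y(r)² = 1² = 1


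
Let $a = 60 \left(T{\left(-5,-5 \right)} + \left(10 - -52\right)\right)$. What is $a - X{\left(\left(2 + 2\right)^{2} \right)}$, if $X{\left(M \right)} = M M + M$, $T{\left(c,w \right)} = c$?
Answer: $3148$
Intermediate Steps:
$X{\left(M \right)} = M + M^{2}$ ($X{\left(M \right)} = M^{2} + M = M + M^{2}$)
$a = 3420$ ($a = 60 \left(-5 + \left(10 - -52\right)\right) = 60 \left(-5 + \left(10 + 52\right)\right) = 60 \left(-5 + 62\right) = 60 \cdot 57 = 3420$)
$a - X{\left(\left(2 + 2\right)^{2} \right)} = 3420 - \left(2 + 2\right)^{2} \left(1 + \left(2 + 2\right)^{2}\right) = 3420 - 4^{2} \left(1 + 4^{2}\right) = 3420 - 16 \left(1 + 16\right) = 3420 - 16 \cdot 17 = 3420 - 272 = 3148$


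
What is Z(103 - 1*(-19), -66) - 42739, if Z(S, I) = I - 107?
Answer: -42912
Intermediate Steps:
Z(S, I) = -107 + I
Z(103 - 1*(-19), -66) - 42739 = (-107 - 66) - 42739 = -173 - 42739 = -42912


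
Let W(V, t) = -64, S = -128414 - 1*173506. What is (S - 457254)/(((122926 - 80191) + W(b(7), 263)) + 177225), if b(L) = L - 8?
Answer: -379587/109948 ≈ -3.4524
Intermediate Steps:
S = -301920 (S = -128414 - 173506 = -301920)
b(L) = -8 + L
(S - 457254)/(((122926 - 80191) + W(b(7), 263)) + 177225) = (-301920 - 457254)/(((122926 - 80191) - 64) + 177225) = -759174/((42735 - 64) + 177225) = -759174/(42671 + 177225) = -759174/219896 = -759174*1/219896 = -379587/109948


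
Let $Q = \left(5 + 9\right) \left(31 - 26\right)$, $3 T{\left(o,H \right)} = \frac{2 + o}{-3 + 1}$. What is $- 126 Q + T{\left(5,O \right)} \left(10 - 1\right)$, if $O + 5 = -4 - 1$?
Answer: $- \frac{17661}{2} \approx -8830.5$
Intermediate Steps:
$O = -10$ ($O = -5 - 5 = -10$)
$T{\left(o,H \right)} = - \frac{1}{3} - \frac{o}{6}$ ($T{\left(o,H \right)} = \frac{\left(2 + o\right) \frac{1}{-3 + 1}}{3} = \frac{\left(2 + o\right) \frac{1}{-2}}{3} = \frac{\left(2 + o\right) \left(- \frac{1}{2}\right)}{3} = \frac{-1 - \frac{o}{2}}{3} = - \frac{1}{3} - \frac{o}{6}$)
$Q = 70$ ($Q = 14 \cdot 5 = 70$)
$- 126 Q + T{\left(5,O \right)} \left(10 - 1\right) = \left(-126\right) 70 + \left(- \frac{1}{3} - \frac{5}{6}\right) \left(10 - 1\right) = -8820 + \left(- \frac{1}{3} - \frac{5}{6}\right) 9 = -8820 - \frac{21}{2} = - \frac{17661}{2}$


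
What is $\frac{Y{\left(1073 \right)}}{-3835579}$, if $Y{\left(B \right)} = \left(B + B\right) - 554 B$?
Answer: $\frac{592296}{3835579} \approx 0.15442$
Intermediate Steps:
$Y{\left(B \right)} = - 552 B$ ($Y{\left(B \right)} = 2 B - 554 B = - 552 B$)
$\frac{Y{\left(1073 \right)}}{-3835579} = \frac{\left(-552\right) 1073}{-3835579} = \left(-592296\right) \left(- \frac{1}{3835579}\right) = \frac{592296}{3835579}$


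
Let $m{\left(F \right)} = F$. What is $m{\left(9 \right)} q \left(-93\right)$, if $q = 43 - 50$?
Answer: $5859$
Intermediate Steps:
$q = -7$
$m{\left(9 \right)} q \left(-93\right) = 9 \left(-7\right) \left(-93\right) = \left(-63\right) \left(-93\right) = 5859$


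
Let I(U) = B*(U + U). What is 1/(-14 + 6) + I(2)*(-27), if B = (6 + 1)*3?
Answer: -18145/8 ≈ -2268.1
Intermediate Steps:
B = 21 (B = 7*3 = 21)
I(U) = 42*U (I(U) = 21*(U + U) = 21*(2*U) = 42*U)
1/(-14 + 6) + I(2)*(-27) = 1/(-14 + 6) + (42*2)*(-27) = 1/(-8) + 84*(-27) = -1/8 - 2268 = -18145/8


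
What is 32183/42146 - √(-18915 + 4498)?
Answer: 32183/42146 - I*√14417 ≈ 0.76361 - 120.07*I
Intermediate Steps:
32183/42146 - √(-18915 + 4498) = 32183*(1/42146) - √(-14417) = 32183/42146 - I*√14417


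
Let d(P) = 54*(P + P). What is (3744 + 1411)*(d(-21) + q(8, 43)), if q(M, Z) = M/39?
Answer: -455928820/39 ≈ -1.1690e+7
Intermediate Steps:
d(P) = 108*P (d(P) = 54*(2*P) = 108*P)
q(M, Z) = M/39 (q(M, Z) = M*(1/39) = M/39)
(3744 + 1411)*(d(-21) + q(8, 43)) = (3744 + 1411)*(108*(-21) + (1/39)*8) = 5155*(-2268 + 8/39) = 5155*(-88444/39) = -455928820/39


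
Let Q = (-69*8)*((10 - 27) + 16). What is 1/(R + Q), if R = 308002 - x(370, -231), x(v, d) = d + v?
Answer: 1/308415 ≈ 3.2424e-6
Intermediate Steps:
Q = 552 (Q = -552*(-17 + 16) = -552*(-1) = 552)
R = 307863 (R = 308002 - (-231 + 370) = 308002 - 1*139 = 308002 - 139 = 307863)
1/(R + Q) = 1/(307863 + 552) = 1/308415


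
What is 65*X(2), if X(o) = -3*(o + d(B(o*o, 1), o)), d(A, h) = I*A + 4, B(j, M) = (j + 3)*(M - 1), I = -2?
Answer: -1170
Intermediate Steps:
B(j, M) = (-1 + M)*(3 + j) (B(j, M) = (3 + j)*(-1 + M) = (-1 + M)*(3 + j))
d(A, h) = 4 - 2*A (d(A, h) = -2*A + 4 = 4 - 2*A)
X(o) = -12 - 3*o (X(o) = -3*(o + (4 - 2*(-3 - o*o + 3*1 + 1*(o*o)))) = -3*(o + (4 - 2*(-3 - o² + 3 + 1*o²))) = -3*(o + (4 - 2*(-3 - o² + 3 + o²))) = -3*(o + (4 - 2*0)) = -3*(o + (4 + 0)) = -3*(o + 4) = -3*(4 + o) = -12 - 3*o)
65*X(2) = 65*(-12 - 3*2) = 65*(-12 - 6) = 65*(-18) = -1170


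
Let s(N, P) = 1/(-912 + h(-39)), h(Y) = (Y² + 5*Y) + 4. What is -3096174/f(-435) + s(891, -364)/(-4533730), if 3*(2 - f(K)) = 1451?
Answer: 207090235930231/32216685380 ≈ 6428.0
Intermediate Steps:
h(Y) = 4 + Y² + 5*Y
f(K) = -1445/3 (f(K) = 2 - ⅓*1451 = 2 - 1451/3 = -1445/3)
s(N, P) = 1/418 (s(N, P) = 1/(-912 + (4 + (-39)² + 5*(-39))) = 1/(-912 + (4 + 1521 - 195)) = 1/(-912 + 1330) = 1/418)
-3096174/f(-435) + s(891, -364)/(-4533730) = -3096174/(-1445/3) + (1/418)/(-4533730) = -3096174*(-3/1445) + (1/418)*(-1/4533730) = 9288522/1445 - 1/1895099140 = 207090235930231/32216685380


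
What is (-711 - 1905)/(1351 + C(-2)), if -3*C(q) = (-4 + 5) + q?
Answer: -3924/2027 ≈ -1.9359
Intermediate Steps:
C(q) = -⅓ - q/3 (C(q) = -((-4 + 5) + q)/3 = -(1 + q)/3 = -⅓ - q/3)
(-711 - 1905)/(1351 + C(-2)) = (-711 - 1905)/(1351 + (-⅓ - ⅓*(-2))) = -2616/(1351 + (-⅓ + ⅔)) = -2616/(1351 + ⅓) = -2616/4054/3 = -2616*3/4054 = -3924/2027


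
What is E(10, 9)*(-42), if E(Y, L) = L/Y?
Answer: -189/5 ≈ -37.800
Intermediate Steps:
E(10, 9)*(-42) = (9/10)*(-42) = -189/5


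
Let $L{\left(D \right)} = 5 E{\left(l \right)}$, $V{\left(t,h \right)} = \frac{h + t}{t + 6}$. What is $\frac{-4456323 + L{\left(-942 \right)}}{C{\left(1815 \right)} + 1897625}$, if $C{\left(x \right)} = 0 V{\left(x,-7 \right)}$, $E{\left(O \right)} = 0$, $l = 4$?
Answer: $- \frac{4456323}{1897625} \approx -2.3484$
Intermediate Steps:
$V{\left(t,h \right)} = \frac{h + t}{6 + t}$
$L{\left(D \right)} = 0$ ($L{\left(D \right)} = 5 \cdot 0 = 0$)
$C{\left(x \right)} = 0$ ($C{\left(x \right)} = 0 \frac{-7 + x}{6 + x} = 0$)
$\frac{-4456323 + L{\left(-942 \right)}}{C{\left(1815 \right)} + 1897625} = \frac{-4456323 + 0}{0 + 1897625} = - \frac{4456323}{1897625}$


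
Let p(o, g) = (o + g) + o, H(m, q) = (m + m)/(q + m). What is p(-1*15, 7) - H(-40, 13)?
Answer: -701/27 ≈ -25.963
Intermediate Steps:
H(m, q) = 2*m/(m + q) (H(m, q) = (2*m)/(m + q) = 2*m/(m + q))
p(o, g) = g + 2*o (p(o, g) = (g + o) + o = g + 2*o)
p(-1*15, 7) - H(-40, 13) = (7 + 2*(-1*15)) - 2*(-40)/(-40 + 13) = (7 + 2*(-15)) - 2*(-40)/(-27) = (7 - 30) - 2*(-40)*(-1)/27 = -23 - 1*80/27 = -23 - 80/27 = -701/27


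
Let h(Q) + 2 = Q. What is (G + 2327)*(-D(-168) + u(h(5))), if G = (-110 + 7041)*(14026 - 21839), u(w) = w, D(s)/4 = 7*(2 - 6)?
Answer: -6227201240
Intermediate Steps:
h(Q) = -2 + Q
D(s) = -112 (D(s) = 4*(7*(2 - 6)) = 4*(7*(-4)) = 4*(-28) = -112)
G = -54151903 (G = 6931*(-7813) = -54151903)
(G + 2327)*(-D(-168) + u(h(5))) = (-54151903 + 2327)*(-1*(-112) + (-2 + 5)) = -54149576*(112 + 3) = -54149576*115 = -6227201240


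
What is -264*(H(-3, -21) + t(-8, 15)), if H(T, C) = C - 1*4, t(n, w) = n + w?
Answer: 4752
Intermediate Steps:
H(T, C) = -4 + C (H(T, C) = C - 4 = -4 + C)
-264*(H(-3, -21) + t(-8, 15)) = -264*((-4 - 21) + (-8 + 15)) = -264*(-25 + 7) = -264*(-18) = 4752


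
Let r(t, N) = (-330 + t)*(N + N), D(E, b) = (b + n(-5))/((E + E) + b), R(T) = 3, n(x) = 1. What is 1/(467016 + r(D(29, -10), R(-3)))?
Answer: 8/3720279 ≈ 2.1504e-6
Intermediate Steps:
D(E, b) = (1 + b)/(b + 2*E) (D(E, b) = (b + 1)/((E + E) + b) = (1 + b)/(2*E + b) = (1 + b)/(b + 2*E))
r(t, N) = 2*N*(-330 + t) (r(t, N) = (-330 + t)*(2*N) = 2*N*(-330 + t))
1/(467016 + r(D(29, -10), R(-3))) = 1/(467016 + 2*3*(-330 + (1 - 10)/(-10 + 2*29))) = 1/(467016 + 2*3*(-330 - 9/(-10 + 58))) = 1/(467016 + 2*3*(-330 - 9/48)) = 1/(467016 + 2*3*(-330 + (1/48)*(-9))) = 1/(467016 + 2*3*(-330 - 3/16)) = 1/(467016 + 2*3*(-5283/16)) = 1/(467016 - 15849/8) = 1/(3720279/8) = 8/3720279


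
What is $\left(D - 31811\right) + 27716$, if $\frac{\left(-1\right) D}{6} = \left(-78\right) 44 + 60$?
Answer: $16137$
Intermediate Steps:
$D = 20232$ ($D = - 6 \left(\left(-78\right) 44 + 60\right) = - 6 \left(-3432 + 60\right) = \left(-6\right) \left(-3372\right) = 20232$)
$\left(D - 31811\right) + 27716 = \left(20232 - 31811\right) + 27716 = -11579 + 27716 = 16137$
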